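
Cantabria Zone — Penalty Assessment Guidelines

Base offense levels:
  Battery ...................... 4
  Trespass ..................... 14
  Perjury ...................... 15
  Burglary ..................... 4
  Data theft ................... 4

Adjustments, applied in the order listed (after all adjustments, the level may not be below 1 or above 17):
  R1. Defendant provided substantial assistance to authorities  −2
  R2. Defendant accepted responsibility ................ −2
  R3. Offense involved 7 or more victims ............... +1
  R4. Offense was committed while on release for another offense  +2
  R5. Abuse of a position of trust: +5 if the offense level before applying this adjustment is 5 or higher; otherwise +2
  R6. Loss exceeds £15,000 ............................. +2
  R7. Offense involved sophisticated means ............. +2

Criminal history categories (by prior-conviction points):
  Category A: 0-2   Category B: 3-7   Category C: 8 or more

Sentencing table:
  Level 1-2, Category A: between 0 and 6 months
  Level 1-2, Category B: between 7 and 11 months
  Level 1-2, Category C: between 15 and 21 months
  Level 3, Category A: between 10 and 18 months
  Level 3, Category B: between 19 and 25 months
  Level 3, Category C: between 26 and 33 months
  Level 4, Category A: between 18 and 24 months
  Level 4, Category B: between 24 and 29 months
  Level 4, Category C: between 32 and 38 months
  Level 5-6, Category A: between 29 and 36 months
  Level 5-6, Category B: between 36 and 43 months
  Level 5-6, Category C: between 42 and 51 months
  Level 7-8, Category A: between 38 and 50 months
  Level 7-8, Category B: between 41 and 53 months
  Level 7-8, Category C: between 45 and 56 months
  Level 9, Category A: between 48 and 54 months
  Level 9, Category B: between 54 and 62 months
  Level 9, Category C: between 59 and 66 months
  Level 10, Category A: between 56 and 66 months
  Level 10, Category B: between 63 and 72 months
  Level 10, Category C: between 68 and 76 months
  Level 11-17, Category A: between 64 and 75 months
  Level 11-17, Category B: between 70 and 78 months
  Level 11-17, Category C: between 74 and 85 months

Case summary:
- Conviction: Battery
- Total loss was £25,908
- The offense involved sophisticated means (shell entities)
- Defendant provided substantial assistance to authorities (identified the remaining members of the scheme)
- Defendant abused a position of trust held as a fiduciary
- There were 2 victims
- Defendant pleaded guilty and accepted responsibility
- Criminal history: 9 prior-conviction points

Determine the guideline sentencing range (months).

42-51 months

Base offense level for battery: 4.
R1 applies: 4 − 2 = 2.
R2 applies: 2 − 2 = 0.
R3 does not apply.
R4 does not apply.
R5 applies (level before this adjustment is 0 < 5, so +2): 0 + 2 = 2.
R6 applies: 2 + 2 = 4.
R7 applies: 4 + 2 = 6.
Final offense level: 6.
Criminal history: 9 prior points → Category C (8+).
Level 6 falls in the 5-6 band.
Grid: Level 5-6 × Category C = 42-51 months.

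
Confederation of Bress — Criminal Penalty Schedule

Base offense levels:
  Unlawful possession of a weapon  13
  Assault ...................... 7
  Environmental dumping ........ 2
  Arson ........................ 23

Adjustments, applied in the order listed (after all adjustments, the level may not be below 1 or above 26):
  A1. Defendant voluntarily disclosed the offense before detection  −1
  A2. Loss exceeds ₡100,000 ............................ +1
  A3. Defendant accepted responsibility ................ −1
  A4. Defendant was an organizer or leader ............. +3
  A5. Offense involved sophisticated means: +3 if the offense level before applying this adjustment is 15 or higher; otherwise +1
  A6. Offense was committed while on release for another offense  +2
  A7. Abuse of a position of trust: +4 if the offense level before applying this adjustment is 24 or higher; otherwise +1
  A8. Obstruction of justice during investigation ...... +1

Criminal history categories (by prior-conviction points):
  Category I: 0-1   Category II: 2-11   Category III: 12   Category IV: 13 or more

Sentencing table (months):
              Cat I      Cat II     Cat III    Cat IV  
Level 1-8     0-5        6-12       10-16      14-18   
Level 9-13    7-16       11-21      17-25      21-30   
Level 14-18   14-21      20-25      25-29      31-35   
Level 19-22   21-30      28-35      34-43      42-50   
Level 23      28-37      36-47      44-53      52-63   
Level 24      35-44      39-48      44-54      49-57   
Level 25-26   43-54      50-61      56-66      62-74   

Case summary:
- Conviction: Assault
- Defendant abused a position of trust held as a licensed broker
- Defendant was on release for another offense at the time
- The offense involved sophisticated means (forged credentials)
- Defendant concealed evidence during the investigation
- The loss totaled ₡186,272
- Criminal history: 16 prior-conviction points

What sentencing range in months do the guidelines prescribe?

21-30 months

Base offense level for assault: 7.
A2 applies: 7 + 1 = 8.
A4 does not apply.
A5 applies (level before this adjustment is 8 < 15, so +1): 8 + 1 = 9.
A6 applies: 9 + 2 = 11.
A7 applies (level before this adjustment is 11 < 24, so +1): 11 + 1 = 12.
A8 applies: 12 + 1 = 13.
Final offense level: 13.
Criminal history: 16 prior points → Category IV (13+).
Level 13 falls in the 9-13 band.
Grid: Level 9-13 × Category IV = 21-30 months.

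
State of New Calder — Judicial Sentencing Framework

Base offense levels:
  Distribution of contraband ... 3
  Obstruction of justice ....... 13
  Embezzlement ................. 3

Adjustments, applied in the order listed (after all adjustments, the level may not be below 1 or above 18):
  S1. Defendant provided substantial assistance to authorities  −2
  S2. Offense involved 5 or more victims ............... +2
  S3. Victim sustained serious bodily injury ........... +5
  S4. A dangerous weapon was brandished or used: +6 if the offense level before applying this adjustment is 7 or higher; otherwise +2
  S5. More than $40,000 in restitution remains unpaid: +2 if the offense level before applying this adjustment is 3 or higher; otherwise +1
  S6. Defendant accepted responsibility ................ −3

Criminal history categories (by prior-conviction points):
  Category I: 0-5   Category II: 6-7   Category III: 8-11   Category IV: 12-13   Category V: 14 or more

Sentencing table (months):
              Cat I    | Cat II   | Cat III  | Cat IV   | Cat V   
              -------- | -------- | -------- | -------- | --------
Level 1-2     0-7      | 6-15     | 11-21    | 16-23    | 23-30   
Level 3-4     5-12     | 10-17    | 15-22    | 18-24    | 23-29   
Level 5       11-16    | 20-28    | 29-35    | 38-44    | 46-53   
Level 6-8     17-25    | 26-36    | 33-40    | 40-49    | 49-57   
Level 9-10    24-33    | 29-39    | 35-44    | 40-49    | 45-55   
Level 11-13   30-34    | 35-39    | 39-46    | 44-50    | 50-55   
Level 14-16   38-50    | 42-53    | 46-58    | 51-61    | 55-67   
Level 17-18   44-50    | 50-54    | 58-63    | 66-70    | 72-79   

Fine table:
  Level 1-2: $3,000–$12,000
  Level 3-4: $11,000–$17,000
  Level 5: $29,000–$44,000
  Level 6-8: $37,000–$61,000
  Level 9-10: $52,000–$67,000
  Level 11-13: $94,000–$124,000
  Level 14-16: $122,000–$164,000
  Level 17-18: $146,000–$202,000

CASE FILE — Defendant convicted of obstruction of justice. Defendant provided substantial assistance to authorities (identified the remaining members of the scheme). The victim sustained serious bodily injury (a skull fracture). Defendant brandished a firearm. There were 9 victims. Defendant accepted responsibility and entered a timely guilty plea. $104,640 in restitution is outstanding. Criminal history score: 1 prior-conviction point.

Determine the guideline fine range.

Base offense level for obstruction of justice: 13.
S1 applies: 13 − 2 = 11.
S2 applies: 11 + 2 = 13.
S3 applies: 13 + 5 = 18.
S4 applies (level before this adjustment is 18 ≥ 7, so +6): 18 + 6 = 24.
S5 applies (level before this adjustment is 24 ≥ 3, so +2): 24 + 2 = 26.
S6 applies: 26 − 3 = 23.
Level 23 exceeds the maximum of 18; capped at 18.
Final offense level: 18.
Level 18 falls in the 17-18 band.
Fine table: Level 17-18 → $146,000–$202,000.

$146,000–$202,000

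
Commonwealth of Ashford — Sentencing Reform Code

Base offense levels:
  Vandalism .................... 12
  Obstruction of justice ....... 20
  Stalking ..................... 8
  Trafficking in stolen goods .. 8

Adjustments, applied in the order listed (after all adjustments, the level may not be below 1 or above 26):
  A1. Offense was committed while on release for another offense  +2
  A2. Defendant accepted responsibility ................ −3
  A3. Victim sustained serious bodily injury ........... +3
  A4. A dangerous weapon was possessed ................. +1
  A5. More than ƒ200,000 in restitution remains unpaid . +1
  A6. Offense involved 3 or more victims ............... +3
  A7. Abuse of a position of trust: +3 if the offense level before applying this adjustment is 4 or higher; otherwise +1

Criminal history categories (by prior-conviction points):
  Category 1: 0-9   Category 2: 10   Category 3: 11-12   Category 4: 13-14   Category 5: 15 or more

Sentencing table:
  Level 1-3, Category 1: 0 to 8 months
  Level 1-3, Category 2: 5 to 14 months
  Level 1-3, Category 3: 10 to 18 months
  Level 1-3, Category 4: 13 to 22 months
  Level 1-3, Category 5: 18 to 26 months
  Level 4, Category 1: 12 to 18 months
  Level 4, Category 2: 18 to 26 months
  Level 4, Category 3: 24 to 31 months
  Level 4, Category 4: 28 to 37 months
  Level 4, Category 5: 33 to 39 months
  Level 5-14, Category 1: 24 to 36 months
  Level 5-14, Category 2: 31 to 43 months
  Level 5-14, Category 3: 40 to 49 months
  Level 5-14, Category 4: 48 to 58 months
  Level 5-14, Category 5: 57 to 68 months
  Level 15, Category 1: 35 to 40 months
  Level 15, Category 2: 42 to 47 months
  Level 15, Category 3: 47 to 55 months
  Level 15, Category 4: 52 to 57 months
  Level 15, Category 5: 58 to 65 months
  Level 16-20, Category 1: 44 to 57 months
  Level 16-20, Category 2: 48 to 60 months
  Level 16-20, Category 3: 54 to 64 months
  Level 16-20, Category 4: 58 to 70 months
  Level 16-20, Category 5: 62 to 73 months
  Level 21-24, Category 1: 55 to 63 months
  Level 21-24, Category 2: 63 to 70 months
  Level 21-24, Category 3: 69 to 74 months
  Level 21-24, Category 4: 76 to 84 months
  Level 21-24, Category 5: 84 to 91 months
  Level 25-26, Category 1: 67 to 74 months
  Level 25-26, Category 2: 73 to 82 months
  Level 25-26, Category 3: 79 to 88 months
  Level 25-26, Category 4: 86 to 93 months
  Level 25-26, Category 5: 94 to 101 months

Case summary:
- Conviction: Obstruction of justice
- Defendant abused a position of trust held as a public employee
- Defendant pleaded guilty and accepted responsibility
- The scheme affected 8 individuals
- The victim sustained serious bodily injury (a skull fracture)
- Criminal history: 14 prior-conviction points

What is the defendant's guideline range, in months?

Base offense level for obstruction of justice: 20.
A1 does not apply.
A2 applies: 20 − 3 = 17.
A3 applies: 17 + 3 = 20.
A5 does not apply.
A6 applies: 20 + 3 = 23.
A7 applies (level before this adjustment is 23 ≥ 4, so +3): 23 + 3 = 26.
Final offense level: 26.
Criminal history: 14 prior points → Category 4 (13-14).
Level 26 falls in the 25-26 band.
Grid: Level 25-26 × Category 4 = 86-93 months.

86-93 months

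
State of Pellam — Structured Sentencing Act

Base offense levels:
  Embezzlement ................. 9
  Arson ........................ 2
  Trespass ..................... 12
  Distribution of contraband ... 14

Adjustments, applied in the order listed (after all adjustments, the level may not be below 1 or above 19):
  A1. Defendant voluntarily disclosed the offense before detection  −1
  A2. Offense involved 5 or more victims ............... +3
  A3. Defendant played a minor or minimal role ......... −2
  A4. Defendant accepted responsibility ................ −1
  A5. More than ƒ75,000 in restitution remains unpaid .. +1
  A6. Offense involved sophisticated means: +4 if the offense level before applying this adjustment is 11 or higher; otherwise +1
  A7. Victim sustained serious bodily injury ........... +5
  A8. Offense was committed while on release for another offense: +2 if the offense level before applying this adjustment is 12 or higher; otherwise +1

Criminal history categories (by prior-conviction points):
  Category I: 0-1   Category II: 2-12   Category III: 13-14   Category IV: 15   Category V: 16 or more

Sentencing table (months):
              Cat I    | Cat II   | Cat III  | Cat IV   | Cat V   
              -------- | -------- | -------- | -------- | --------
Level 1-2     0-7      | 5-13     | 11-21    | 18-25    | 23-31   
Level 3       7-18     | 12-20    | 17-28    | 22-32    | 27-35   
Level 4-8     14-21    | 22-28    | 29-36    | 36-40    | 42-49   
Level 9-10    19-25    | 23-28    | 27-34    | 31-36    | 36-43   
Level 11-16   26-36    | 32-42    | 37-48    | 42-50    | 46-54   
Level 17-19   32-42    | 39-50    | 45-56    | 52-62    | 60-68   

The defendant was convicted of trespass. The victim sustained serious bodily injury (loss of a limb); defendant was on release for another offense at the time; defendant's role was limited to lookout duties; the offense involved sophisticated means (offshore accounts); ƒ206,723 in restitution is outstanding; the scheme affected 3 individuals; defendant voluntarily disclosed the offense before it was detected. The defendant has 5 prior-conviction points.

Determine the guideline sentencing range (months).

Base offense level for trespass: 12.
A1 applies: 12 − 1 = 11.
A3 applies: 11 − 2 = 9.
A4 does not apply.
A5 applies: 9 + 1 = 10.
A6 applies (level before this adjustment is 10 < 11, so +1): 10 + 1 = 11.
A7 applies: 11 + 5 = 16.
A8 applies (level before this adjustment is 16 ≥ 12, so +2): 16 + 2 = 18.
Final offense level: 18.
Criminal history: 5 prior points → Category II (2-12).
Level 18 falls in the 17-19 band.
Grid: Level 17-19 × Category II = 39-50 months.

39-50 months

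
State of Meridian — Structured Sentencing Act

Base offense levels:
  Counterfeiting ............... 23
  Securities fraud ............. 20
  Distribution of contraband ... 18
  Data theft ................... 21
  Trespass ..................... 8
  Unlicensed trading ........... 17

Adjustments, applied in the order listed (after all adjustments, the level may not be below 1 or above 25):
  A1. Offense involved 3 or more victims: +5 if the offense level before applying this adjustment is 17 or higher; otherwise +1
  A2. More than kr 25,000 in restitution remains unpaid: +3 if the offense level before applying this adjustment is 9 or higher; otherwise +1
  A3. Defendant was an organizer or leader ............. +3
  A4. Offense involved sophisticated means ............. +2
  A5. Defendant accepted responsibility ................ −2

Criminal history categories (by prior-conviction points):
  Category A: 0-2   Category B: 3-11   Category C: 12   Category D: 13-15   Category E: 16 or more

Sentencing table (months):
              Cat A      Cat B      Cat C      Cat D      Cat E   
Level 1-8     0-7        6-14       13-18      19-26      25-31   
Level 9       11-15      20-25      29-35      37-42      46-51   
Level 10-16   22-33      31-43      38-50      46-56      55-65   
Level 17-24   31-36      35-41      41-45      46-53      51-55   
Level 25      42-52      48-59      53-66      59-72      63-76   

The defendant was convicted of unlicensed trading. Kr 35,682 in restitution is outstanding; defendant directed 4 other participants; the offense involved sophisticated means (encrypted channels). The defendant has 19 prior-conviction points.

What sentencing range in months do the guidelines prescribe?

63-76 months

Base offense level for unlicensed trading: 17.
A1 does not apply.
A2 applies (level before this adjustment is 17 ≥ 9, so +3): 17 + 3 = 20.
A3 applies: 20 + 3 = 23.
A4 applies: 23 + 2 = 25.
A5 does not apply.
Final offense level: 25.
Criminal history: 19 prior points → Category E (16+).
Level 25 falls in the 25 band.
Grid: Level 25 × Category E = 63-76 months.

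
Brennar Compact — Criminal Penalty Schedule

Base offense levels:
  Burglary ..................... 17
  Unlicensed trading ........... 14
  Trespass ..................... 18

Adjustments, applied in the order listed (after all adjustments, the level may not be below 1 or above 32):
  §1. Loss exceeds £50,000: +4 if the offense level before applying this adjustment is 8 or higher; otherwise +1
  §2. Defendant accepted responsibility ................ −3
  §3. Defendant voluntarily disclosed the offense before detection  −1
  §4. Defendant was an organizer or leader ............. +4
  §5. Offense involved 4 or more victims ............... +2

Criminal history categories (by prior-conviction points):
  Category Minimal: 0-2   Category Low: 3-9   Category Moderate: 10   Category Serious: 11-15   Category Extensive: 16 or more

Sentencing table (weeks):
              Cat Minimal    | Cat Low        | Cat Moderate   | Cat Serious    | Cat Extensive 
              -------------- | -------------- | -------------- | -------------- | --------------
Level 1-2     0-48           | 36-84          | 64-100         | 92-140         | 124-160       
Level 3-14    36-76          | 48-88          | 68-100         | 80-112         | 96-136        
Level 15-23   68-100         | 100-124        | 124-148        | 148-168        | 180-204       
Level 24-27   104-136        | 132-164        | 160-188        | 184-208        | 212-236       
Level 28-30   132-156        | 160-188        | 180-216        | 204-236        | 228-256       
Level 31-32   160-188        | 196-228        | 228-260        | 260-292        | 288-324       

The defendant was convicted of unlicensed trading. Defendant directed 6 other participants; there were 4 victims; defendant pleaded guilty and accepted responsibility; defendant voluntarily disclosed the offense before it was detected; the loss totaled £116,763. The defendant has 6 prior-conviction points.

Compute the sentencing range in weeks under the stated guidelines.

Base offense level for unlicensed trading: 14.
§1 applies (level before this adjustment is 14 ≥ 8, so +4): 14 + 4 = 18.
§2 applies: 18 − 3 = 15.
§3 applies: 15 − 1 = 14.
§4 applies: 14 + 4 = 18.
§5 applies: 18 + 2 = 20.
Final offense level: 20.
Criminal history: 6 prior points → Category Low (3-9).
Level 20 falls in the 15-23 band.
Grid: Level 15-23 × Category Low = 100-124 weeks.

100-124 weeks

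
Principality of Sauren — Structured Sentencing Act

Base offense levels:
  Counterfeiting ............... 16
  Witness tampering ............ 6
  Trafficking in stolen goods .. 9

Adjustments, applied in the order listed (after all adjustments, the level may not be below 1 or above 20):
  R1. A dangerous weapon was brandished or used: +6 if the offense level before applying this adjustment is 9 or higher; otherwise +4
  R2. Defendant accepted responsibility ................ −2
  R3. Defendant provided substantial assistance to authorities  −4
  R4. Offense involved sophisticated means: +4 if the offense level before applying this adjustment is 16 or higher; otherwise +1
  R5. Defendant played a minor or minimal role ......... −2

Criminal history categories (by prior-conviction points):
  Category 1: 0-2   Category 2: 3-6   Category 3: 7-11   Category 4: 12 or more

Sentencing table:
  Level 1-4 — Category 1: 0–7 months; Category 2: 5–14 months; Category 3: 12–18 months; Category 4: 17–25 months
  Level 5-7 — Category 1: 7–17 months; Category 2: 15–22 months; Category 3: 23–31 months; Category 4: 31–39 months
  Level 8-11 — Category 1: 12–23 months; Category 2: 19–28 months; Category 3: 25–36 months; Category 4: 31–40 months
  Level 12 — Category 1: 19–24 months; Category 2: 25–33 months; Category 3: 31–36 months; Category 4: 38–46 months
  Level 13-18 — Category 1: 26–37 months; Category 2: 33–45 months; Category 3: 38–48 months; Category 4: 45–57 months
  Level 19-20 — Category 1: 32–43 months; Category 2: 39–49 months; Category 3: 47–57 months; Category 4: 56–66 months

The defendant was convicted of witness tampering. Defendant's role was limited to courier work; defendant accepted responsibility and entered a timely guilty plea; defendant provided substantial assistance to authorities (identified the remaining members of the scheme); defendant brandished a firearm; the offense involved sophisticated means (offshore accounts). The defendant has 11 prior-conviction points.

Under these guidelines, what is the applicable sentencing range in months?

Base offense level for witness tampering: 6.
R1 applies (level before this adjustment is 6 < 9, so +4): 6 + 4 = 10.
R2 applies: 10 − 2 = 8.
R3 applies: 8 − 4 = 4.
R4 applies (level before this adjustment is 4 < 16, so +1): 4 + 1 = 5.
R5 applies: 5 − 2 = 3.
Final offense level: 3.
Criminal history: 11 prior points → Category 3 (7-11).
Level 3 falls in the 1-4 band.
Grid: Level 1-4 × Category 3 = 12-18 months.

12-18 months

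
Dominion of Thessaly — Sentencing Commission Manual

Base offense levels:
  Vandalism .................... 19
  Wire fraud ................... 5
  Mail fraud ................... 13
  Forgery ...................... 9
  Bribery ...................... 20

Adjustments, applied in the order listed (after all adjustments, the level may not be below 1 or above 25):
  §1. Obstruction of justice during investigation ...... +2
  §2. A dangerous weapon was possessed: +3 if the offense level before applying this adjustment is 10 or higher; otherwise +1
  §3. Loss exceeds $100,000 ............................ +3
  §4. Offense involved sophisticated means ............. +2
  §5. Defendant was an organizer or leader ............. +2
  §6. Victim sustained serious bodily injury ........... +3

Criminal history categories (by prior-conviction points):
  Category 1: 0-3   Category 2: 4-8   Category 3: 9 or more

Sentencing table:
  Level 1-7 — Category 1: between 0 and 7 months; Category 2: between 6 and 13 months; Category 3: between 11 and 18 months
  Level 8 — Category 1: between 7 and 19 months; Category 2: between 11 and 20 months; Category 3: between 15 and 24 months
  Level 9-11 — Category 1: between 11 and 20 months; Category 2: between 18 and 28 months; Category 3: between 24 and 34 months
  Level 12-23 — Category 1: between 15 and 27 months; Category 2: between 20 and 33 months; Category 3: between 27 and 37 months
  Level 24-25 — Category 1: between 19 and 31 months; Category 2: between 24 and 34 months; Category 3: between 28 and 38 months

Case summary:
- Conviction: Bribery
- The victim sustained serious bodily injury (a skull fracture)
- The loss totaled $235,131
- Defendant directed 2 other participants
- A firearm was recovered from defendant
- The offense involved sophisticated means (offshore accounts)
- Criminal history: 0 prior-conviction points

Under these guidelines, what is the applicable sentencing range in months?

19-31 months

Base offense level for bribery: 20.
§2 applies (level before this adjustment is 20 ≥ 10, so +3): 20 + 3 = 23.
§3 applies: 23 + 3 = 26.
§4 applies: 26 + 2 = 28.
§5 applies: 28 + 2 = 30.
§6 applies: 30 + 3 = 33.
Level 33 exceeds the maximum of 25; capped at 25.
Final offense level: 25.
Criminal history: 0 prior points → Category 1 (0-3).
Level 25 falls in the 24-25 band.
Grid: Level 24-25 × Category 1 = 19-31 months.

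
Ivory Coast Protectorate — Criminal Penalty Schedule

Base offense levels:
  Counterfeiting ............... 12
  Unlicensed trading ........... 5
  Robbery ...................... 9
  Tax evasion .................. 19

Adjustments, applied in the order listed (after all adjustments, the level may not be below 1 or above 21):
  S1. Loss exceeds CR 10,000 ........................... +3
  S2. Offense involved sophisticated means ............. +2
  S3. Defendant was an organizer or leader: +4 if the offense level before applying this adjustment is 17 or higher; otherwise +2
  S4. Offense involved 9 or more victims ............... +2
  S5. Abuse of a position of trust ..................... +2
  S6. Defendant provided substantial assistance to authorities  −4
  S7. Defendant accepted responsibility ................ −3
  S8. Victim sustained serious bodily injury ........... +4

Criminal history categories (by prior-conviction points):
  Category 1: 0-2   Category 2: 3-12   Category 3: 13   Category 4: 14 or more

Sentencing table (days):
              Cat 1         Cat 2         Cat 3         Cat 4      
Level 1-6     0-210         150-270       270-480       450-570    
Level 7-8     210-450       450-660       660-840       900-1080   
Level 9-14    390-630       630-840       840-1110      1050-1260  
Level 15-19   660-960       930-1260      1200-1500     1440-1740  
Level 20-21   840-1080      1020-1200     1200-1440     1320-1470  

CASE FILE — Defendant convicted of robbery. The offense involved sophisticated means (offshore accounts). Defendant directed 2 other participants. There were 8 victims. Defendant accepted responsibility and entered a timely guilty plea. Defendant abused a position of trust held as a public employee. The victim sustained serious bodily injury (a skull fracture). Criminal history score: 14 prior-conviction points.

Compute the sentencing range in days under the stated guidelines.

Base offense level for robbery: 9.
S2 applies: 9 + 2 = 11.
S3 applies (level before this adjustment is 11 < 17, so +2): 11 + 2 = 13.
S4 does not apply.
S5 applies: 13 + 2 = 15.
S7 applies: 15 − 3 = 12.
S8 applies: 12 + 4 = 16.
Final offense level: 16.
Criminal history: 14 prior points → Category 4 (14+).
Level 16 falls in the 15-19 band.
Grid: Level 15-19 × Category 4 = 1440-1740 days.

1440-1740 days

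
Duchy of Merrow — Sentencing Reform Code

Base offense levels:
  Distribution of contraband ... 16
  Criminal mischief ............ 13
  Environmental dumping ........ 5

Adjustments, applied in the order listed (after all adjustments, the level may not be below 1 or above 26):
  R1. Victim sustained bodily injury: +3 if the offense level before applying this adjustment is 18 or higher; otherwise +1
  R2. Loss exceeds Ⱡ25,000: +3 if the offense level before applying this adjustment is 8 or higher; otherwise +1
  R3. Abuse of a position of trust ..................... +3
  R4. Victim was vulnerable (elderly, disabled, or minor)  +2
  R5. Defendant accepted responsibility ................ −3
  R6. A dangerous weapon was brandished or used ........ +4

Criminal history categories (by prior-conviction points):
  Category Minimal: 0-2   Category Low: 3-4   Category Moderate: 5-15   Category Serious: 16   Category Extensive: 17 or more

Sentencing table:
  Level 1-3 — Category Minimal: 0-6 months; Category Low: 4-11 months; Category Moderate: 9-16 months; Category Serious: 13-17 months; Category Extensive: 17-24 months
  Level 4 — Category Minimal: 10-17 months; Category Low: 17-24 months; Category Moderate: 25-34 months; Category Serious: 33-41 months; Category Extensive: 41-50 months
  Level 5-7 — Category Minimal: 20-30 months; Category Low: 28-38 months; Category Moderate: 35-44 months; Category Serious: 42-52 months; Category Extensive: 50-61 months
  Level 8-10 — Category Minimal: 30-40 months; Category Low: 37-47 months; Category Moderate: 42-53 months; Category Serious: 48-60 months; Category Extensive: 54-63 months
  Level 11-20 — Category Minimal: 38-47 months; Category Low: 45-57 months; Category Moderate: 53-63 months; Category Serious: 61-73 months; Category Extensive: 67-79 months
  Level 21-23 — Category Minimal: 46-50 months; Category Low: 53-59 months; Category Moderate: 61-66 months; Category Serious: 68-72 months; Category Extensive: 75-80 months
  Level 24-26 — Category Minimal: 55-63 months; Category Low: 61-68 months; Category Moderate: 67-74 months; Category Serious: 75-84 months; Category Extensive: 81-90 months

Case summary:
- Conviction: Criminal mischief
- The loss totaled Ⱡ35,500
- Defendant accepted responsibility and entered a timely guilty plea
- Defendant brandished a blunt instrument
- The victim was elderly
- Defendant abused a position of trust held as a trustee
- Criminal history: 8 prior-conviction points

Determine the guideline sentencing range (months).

Base offense level for criminal mischief: 13.
R2 applies (level before this adjustment is 13 ≥ 8, so +3): 13 + 3 = 16.
R3 applies: 16 + 3 = 19.
R4 applies: 19 + 2 = 21.
R5 applies: 21 − 3 = 18.
R6 applies: 18 + 4 = 22.
Final offense level: 22.
Criminal history: 8 prior points → Category Moderate (5-15).
Level 22 falls in the 21-23 band.
Grid: Level 21-23 × Category Moderate = 61-66 months.

61-66 months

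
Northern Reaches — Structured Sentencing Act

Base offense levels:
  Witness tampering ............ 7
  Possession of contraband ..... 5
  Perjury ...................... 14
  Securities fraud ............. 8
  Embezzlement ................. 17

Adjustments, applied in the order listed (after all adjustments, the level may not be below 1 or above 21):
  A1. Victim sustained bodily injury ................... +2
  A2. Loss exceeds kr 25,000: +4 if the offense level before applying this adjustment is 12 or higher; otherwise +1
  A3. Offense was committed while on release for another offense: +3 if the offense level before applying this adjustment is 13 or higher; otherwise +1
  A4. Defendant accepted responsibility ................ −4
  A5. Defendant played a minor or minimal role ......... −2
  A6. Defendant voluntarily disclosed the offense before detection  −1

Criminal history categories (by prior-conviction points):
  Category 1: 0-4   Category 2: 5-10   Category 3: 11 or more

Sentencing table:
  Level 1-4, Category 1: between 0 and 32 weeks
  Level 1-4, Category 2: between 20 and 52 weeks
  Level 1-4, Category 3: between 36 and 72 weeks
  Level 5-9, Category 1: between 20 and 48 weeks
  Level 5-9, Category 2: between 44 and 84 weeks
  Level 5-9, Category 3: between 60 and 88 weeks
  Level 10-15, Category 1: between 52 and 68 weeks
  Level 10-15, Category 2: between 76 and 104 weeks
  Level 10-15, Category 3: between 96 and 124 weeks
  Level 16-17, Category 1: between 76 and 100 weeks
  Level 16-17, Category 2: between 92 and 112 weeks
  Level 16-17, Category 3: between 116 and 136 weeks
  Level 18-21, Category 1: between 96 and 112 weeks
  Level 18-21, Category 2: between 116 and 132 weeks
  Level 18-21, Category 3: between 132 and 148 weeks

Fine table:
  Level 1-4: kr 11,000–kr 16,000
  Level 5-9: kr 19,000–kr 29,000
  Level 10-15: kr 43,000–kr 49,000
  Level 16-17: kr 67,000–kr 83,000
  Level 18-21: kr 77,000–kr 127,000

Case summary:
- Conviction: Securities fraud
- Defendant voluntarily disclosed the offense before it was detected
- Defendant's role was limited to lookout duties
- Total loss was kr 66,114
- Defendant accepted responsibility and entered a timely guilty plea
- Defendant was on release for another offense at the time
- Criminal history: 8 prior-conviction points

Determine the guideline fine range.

Base offense level for securities fraud: 8.
A1 does not apply.
A2 applies (level before this adjustment is 8 < 12, so +1): 8 + 1 = 9.
A3 applies (level before this adjustment is 9 < 13, so +1): 9 + 1 = 10.
A4 applies: 10 − 4 = 6.
A5 applies: 6 − 2 = 4.
A6 applies: 4 − 1 = 3.
Final offense level: 3.
Level 3 falls in the 1-4 band.
Fine table: Level 1-4 → kr 11,000–kr 16,000.

kr 11,000–kr 16,000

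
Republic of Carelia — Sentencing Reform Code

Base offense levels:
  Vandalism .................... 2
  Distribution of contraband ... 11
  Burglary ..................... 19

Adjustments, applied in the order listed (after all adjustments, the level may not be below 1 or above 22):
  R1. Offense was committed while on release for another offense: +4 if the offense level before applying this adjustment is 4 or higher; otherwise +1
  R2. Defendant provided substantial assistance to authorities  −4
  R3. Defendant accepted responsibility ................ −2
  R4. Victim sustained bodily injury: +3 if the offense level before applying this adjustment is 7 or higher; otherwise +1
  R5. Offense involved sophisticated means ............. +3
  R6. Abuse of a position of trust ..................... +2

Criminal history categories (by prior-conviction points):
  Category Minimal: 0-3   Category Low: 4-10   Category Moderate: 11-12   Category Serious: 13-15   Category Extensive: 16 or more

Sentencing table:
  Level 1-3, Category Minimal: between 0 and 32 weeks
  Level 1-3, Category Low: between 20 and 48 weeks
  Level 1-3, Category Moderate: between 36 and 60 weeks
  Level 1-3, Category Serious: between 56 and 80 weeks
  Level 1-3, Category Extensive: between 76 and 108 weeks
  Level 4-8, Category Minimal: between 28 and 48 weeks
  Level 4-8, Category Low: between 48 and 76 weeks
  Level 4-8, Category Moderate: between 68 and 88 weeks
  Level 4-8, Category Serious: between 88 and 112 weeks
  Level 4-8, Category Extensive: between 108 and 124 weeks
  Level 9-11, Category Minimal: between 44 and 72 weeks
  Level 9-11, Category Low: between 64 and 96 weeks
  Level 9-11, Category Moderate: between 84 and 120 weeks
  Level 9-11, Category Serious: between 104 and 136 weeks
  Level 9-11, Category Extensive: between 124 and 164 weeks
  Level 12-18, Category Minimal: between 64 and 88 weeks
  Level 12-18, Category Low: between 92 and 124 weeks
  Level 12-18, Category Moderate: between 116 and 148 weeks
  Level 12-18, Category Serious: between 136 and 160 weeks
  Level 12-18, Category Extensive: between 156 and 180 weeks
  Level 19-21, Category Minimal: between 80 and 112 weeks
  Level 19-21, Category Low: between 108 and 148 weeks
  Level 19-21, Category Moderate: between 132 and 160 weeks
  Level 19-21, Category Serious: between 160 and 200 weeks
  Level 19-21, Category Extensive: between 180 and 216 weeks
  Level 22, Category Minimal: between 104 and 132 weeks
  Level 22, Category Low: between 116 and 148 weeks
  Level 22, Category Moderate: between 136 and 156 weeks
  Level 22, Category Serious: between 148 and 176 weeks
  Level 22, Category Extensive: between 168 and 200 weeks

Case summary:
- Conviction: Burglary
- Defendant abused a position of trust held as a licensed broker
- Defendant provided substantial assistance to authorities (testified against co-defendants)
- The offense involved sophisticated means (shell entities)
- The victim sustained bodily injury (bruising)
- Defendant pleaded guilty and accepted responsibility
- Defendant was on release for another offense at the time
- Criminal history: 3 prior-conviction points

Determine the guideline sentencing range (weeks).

Base offense level for burglary: 19.
R1 applies (level before this adjustment is 19 ≥ 4, so +4): 19 + 4 = 23.
R2 applies: 23 − 4 = 19.
R3 applies: 19 − 2 = 17.
R4 applies (level before this adjustment is 17 ≥ 7, so +3): 17 + 3 = 20.
R5 applies: 20 + 3 = 23.
R6 applies: 23 + 2 = 25.
Level 25 exceeds the maximum of 22; capped at 22.
Final offense level: 22.
Criminal history: 3 prior points → Category Minimal (0-3).
Level 22 falls in the 22 band.
Grid: Level 22 × Category Minimal = 104-132 weeks.

104-132 weeks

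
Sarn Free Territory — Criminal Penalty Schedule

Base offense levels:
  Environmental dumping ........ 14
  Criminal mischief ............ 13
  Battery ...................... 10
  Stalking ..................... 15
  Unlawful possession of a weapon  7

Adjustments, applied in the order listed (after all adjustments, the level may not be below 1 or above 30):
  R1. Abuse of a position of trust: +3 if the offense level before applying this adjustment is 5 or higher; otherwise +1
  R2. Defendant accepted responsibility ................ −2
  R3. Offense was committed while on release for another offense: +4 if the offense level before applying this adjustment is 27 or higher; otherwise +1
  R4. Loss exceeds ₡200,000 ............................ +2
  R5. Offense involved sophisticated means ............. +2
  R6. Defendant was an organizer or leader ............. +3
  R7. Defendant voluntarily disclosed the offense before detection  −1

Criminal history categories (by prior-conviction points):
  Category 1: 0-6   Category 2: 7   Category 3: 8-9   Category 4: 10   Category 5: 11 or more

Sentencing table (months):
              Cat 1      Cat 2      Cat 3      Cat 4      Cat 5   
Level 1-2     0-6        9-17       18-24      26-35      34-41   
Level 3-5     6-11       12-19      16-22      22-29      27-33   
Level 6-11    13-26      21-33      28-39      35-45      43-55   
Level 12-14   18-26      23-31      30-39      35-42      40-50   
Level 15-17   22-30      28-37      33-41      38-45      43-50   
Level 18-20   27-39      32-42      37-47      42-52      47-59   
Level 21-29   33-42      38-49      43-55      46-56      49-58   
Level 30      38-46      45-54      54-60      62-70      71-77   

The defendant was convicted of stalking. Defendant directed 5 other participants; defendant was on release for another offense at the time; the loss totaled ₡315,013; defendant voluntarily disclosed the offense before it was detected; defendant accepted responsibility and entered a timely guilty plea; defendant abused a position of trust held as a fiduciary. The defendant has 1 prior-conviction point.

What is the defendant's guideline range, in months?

Base offense level for stalking: 15.
R1 applies (level before this adjustment is 15 ≥ 5, so +3): 15 + 3 = 18.
R2 applies: 18 − 2 = 16.
R3 applies (level before this adjustment is 16 < 27, so +1): 16 + 1 = 17.
R4 applies: 17 + 2 = 19.
R5 does not apply.
R6 applies: 19 + 3 = 22.
R7 applies: 22 − 1 = 21.
Final offense level: 21.
Criminal history: 1 prior point → Category 1 (0-6).
Level 21 falls in the 21-29 band.
Grid: Level 21-29 × Category 1 = 33-42 months.

33-42 months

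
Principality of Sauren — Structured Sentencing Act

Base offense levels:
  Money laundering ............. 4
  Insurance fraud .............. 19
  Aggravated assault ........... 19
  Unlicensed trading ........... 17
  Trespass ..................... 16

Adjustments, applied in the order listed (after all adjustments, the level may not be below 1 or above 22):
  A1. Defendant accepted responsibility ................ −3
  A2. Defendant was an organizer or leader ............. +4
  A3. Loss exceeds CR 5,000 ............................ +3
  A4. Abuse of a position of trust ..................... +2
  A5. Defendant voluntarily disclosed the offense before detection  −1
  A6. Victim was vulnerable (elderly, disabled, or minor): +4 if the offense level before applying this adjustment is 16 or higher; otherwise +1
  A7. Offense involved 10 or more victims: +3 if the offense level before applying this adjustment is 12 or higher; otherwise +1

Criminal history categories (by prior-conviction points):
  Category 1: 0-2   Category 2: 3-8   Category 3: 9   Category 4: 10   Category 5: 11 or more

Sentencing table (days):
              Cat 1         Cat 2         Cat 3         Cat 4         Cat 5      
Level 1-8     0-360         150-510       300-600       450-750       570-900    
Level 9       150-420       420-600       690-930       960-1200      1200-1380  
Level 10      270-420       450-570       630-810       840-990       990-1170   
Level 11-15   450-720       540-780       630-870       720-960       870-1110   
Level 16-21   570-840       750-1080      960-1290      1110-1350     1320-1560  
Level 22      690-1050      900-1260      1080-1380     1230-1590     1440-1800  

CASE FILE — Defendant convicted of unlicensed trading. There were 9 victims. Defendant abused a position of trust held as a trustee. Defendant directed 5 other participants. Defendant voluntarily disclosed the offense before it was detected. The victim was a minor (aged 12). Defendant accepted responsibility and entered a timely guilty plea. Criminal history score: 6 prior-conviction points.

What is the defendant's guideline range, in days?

Base offense level for unlicensed trading: 17.
A1 applies: 17 − 3 = 14.
A2 applies: 14 + 4 = 18.
A3 does not apply.
A4 applies: 18 + 2 = 20.
A5 applies: 20 − 1 = 19.
A6 applies (level before this adjustment is 19 ≥ 16, so +4): 19 + 4 = 23.
Level 23 exceeds the maximum of 22; capped at 22.
Final offense level: 22.
Criminal history: 6 prior points → Category 2 (3-8).
Level 22 falls in the 22 band.
Grid: Level 22 × Category 2 = 900-1260 days.

900-1260 days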